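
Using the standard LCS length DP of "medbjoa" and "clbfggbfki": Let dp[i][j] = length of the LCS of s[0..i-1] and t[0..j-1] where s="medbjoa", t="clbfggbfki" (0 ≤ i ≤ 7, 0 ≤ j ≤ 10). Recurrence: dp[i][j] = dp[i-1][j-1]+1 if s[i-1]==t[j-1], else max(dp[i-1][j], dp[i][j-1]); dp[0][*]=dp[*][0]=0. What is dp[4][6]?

   ''  c  l  b  f  g  g  b  f  k  i
''  0  0  0  0  0  0  0  0  0  0  0
 m  0  0  0  0  0  0  0  0  0  0  0
 e  0  0  0  0  0  0  0  0  0  0  0
 d  0  0  0  0  0  0  0  0  0  0  0
 b  0  0  0  1  1  1  1  1  1  1  1
 j  0  0  0  1  1  1  1  1  1  1  1
 o  0  0  0  1  1  1  1  1  1  1  1
 a  0  0  0  1  1  1  1  1  1  1  1

1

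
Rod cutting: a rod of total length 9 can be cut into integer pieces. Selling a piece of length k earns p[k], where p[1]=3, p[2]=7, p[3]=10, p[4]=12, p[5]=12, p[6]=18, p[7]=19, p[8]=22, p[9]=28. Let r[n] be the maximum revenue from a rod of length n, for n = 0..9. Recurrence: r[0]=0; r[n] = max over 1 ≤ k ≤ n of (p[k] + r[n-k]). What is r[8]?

   n    0    1    2    3    4    5    6    7    8    9
r[n]    0    3    7   10   14   17   21   24   28   31

28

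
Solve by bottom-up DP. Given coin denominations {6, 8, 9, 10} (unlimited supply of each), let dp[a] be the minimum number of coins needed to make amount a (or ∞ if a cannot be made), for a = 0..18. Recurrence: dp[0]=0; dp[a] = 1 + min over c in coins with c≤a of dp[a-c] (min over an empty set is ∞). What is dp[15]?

2

 a  0  1  2  3  4  5  6  7  8  9 10 11 12 13 14 15 16 17 18
dp  0  -  -  -  -  -  1  -  1  1  1  -  2  -  2  2  2  2  2
(- denotes ∞ / unreachable)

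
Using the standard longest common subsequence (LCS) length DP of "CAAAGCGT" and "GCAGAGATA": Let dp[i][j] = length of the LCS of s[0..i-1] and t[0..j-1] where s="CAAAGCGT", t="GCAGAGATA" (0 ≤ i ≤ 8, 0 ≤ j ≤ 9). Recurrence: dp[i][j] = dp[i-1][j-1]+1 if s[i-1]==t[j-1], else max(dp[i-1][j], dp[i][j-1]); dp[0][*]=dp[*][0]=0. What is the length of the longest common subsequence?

   ''  G  C  A  G  A  G  A  T  A
''  0  0  0  0  0  0  0  0  0  0
 C  0  0  1  1  1  1  1  1  1  1
 A  0  0  1  2  2  2  2  2  2  2
 A  0  0  1  2  2  3  3  3  3  3
 A  0  0  1  2  2  3  3  4  4  4
 G  0  1  1  2  3  3  4  4  4  4
 C  0  1  2  2  3  3  4  4  4  4
 G  0  1  2  2  3  3  4  4  4  4
 T  0  1  2  2  3  3  4  4  5  5

5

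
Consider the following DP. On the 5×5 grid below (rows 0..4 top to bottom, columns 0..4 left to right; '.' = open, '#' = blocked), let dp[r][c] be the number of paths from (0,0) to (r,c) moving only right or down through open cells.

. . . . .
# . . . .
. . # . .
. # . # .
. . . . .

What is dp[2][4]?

7

r\c   0   1   2   3   4
  0   1   1   1   1   1
  1   0   1   2   3   4
  2   0   1   0   3   7
  3   0   0   0   0   7
  4   0   0   0   0   7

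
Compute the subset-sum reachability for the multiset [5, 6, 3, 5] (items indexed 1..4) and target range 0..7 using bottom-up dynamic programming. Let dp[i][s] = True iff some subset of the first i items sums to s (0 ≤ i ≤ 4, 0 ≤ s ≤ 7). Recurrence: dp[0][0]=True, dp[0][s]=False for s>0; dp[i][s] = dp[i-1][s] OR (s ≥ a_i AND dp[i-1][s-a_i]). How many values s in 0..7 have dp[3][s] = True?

4

i\s   0   1   2   3   4   5   6   7
  0   T   F   F   F   F   F   F   F
  1   T   F   F   F   F   T   F   F
  2   T   F   F   F   F   T   T   F
  3   T   F   F   T   F   T   T   F
  4   T   F   F   T   F   T   T   F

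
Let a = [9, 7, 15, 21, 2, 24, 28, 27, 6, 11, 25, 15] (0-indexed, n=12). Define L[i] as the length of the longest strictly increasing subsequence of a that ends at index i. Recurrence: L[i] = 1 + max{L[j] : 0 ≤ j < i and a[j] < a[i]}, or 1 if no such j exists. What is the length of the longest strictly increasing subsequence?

5

   i    0    1    2    3    4    5    6    7    8    9   10   11
a[i]    9    7   15   21    2   24   28   27    6   11   25   15
L[i]    1    1    2    3    1    4    5    5    2    3    5    4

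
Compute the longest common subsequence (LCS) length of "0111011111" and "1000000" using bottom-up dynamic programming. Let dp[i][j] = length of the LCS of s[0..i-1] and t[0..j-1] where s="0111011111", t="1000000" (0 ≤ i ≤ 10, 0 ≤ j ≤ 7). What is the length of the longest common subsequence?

   ''  1  0  0  0  0  0  0
''  0  0  0  0  0  0  0  0
 0  0  0  1  1  1  1  1  1
 1  0  1  1  1  1  1  1  1
 1  0  1  1  1  1  1  1  1
 1  0  1  1  1  1  1  1  1
 0  0  1  2  2  2  2  2  2
 1  0  1  2  2  2  2  2  2
 1  0  1  2  2  2  2  2  2
 1  0  1  2  2  2  2  2  2
 1  0  1  2  2  2  2  2  2
 1  0  1  2  2  2  2  2  2

2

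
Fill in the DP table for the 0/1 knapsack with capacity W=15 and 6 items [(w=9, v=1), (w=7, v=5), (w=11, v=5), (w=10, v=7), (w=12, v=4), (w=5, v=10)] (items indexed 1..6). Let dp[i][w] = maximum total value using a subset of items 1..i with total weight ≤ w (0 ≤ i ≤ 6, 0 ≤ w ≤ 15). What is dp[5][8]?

i\w   0   1   2   3   4   5   6   7   8   9  10  11  12  13  14  15
  0   0   0   0   0   0   0   0   0   0   0   0   0   0   0   0   0
  1   0   0   0   0   0   0   0   0   0   1   1   1   1   1   1   1
  2   0   0   0   0   0   0   0   5   5   5   5   5   5   5   5   5
  3   0   0   0   0   0   0   0   5   5   5   5   5   5   5   5   5
  4   0   0   0   0   0   0   0   5   5   5   7   7   7   7   7   7
  5   0   0   0   0   0   0   0   5   5   5   7   7   7   7   7   7
  6   0   0   0   0   0  10  10  10  10  10  10  10  15  15  15  17

5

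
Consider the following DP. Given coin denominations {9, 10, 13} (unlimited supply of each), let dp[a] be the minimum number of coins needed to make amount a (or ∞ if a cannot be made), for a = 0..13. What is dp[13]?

1

 a  0  1  2  3  4  5  6  7  8  9 10 11 12 13
dp  0  -  -  -  -  -  -  -  -  1  1  -  -  1
(- denotes ∞ / unreachable)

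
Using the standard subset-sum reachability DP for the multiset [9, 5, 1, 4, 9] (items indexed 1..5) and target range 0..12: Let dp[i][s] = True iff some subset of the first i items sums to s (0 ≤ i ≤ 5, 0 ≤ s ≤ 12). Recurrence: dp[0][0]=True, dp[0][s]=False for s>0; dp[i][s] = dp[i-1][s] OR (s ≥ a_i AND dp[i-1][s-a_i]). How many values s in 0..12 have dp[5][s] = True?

i\s   0   1   2   3   4   5   6   7   8   9  10  11  12
  0   T   F   F   F   F   F   F   F   F   F   F   F   F
  1   T   F   F   F   F   F   F   F   F   T   F   F   F
  2   T   F   F   F   F   T   F   F   F   T   F   F   F
  3   T   T   F   F   F   T   T   F   F   T   T   F   F
  4   T   T   F   F   T   T   T   F   F   T   T   F   F
  5   T   T   F   F   T   T   T   F   F   T   T   F   F

7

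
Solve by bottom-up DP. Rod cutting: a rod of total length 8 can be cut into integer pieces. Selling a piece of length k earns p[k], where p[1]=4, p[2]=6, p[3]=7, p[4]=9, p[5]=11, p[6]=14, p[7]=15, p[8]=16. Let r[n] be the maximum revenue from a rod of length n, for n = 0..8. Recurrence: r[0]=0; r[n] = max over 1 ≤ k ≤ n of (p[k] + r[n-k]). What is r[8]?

   n    0    1    2    3    4    5    6    7    8
r[n]    0    4    8   12   16   20   24   28   32

32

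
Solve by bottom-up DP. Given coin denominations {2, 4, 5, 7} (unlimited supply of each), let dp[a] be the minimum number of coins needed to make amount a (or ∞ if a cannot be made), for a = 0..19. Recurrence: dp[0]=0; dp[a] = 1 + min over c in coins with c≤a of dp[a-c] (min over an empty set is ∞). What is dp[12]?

 a  0  1  2  3  4  5  6  7  8  9 10 11 12 13 14 15 16 17 18 19
dp  0  -  1  -  1  1  2  1  2  2  2  2  2  3  2  3  3  3  3  3
(- denotes ∞ / unreachable)

2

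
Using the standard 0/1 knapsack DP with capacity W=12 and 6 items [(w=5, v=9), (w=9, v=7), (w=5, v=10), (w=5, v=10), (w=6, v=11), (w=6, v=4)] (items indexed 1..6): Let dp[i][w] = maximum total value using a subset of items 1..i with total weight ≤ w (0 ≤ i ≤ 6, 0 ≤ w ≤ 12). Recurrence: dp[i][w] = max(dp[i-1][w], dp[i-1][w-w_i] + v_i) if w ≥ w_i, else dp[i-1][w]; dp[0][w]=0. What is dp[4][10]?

i\w   0   1   2   3   4   5   6   7   8   9  10  11  12
  0   0   0   0   0   0   0   0   0   0   0   0   0   0
  1   0   0   0   0   0   9   9   9   9   9   9   9   9
  2   0   0   0   0   0   9   9   9   9   9   9   9   9
  3   0   0   0   0   0  10  10  10  10  10  19  19  19
  4   0   0   0   0   0  10  10  10  10  10  20  20  20
  5   0   0   0   0   0  10  11  11  11  11  20  21  21
  6   0   0   0   0   0  10  11  11  11  11  20  21  21

20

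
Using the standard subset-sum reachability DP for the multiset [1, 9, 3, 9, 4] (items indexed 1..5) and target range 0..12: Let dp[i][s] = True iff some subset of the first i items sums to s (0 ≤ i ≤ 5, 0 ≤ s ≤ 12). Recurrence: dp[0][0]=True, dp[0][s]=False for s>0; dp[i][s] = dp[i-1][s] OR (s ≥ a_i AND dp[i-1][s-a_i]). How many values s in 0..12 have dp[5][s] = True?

i\s   0   1   2   3   4   5   6   7   8   9  10  11  12
  0   T   F   F   F   F   F   F   F   F   F   F   F   F
  1   T   T   F   F   F   F   F   F   F   F   F   F   F
  2   T   T   F   F   F   F   F   F   F   T   T   F   F
  3   T   T   F   T   T   F   F   F   F   T   T   F   T
  4   T   T   F   T   T   F   F   F   F   T   T   F   T
  5   T   T   F   T   T   T   F   T   T   T   T   F   T

10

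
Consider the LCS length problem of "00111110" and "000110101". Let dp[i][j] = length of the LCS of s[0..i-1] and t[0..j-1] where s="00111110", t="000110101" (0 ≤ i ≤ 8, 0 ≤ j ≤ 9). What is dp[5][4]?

3

   ''  0  0  0  1  1  0  1  0  1
''  0  0  0  0  0  0  0  0  0  0
 0  0  1  1  1  1  1  1  1  1  1
 0  0  1  2  2  2  2  2  2  2  2
 1  0  1  2  2  3  3  3  3  3  3
 1  0  1  2  2  3  4  4  4  4  4
 1  0  1  2  2  3  4  4  5  5  5
 1  0  1  2  2  3  4  4  5  5  6
 1  0  1  2  2  3  4  4  5  5  6
 0  0  1  2  3  3  4  5  5  6  6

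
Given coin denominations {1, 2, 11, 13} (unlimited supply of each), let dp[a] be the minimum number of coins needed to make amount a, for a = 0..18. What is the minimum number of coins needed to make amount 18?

 a  0  1  2  3  4  5  6  7  8  9 10 11 12 13 14 15 16 17 18
dp  0  1  1  2  2  3  3  4  4  5  5  1  2  1  2  2  3  3  4

4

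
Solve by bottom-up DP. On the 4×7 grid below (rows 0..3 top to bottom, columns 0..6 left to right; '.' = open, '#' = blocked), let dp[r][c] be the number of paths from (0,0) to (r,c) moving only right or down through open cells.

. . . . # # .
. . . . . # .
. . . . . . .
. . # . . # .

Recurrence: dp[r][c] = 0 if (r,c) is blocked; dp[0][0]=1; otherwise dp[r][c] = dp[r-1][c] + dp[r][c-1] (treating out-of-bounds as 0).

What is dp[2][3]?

r\c   0   1   2   3   4   5   6
  0   1   1   1   1   0   0   0
  1   1   2   3   4   4   0   0
  2   1   3   6  10  14  14  14
  3   1   4   0  10  24   0  14

10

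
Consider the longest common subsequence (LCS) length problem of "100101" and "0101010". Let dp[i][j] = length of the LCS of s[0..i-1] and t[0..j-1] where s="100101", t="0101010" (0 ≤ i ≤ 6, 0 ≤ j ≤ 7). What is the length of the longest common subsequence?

   ''  0  1  0  1  0  1  0
''  0  0  0  0  0  0  0  0
 1  0  0  1  1  1  1  1  1
 0  0  1  1  2  2  2  2  2
 0  0  1  1  2  2  3  3  3
 1  0  1  2  2  3  3  4  4
 0  0  1  2  3  3  4  4  5
 1  0  1  2  3  4  4  5  5

5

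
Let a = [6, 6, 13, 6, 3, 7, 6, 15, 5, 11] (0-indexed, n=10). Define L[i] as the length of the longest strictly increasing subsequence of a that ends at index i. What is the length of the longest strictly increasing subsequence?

   i    0    1    2    3    4    5    6    7    8    9
a[i]    6    6   13    6    3    7    6   15    5   11
L[i]    1    1    2    1    1    2    2    3    2    3

3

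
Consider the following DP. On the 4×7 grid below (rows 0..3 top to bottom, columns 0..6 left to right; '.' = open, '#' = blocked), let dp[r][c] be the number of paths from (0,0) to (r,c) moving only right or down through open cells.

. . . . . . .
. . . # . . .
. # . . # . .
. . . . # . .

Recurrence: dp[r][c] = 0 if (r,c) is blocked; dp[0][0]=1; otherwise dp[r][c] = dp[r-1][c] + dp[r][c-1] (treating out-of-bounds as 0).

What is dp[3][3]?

r\c   0   1   2   3   4   5   6
  0   1   1   1   1   1   1   1
  1   1   2   3   0   1   2   3
  2   1   0   3   3   0   2   5
  3   1   1   4   7   0   2   7

7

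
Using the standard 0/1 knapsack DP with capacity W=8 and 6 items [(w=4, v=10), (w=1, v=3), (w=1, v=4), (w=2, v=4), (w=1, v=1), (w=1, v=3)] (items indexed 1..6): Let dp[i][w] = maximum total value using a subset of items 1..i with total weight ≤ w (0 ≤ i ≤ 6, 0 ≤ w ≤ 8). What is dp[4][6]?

17

i\w   0   1   2   3   4   5   6   7   8
  0   0   0   0   0   0   0   0   0   0
  1   0   0   0   0  10  10  10  10  10
  2   0   3   3   3  10  13  13  13  13
  3   0   4   7   7  10  14  17  17  17
  4   0   4   7   8  11  14  17  18  21
  5   0   4   7   8  11  14  17  18  21
  6   0   4   7  10  11  14  17  20  21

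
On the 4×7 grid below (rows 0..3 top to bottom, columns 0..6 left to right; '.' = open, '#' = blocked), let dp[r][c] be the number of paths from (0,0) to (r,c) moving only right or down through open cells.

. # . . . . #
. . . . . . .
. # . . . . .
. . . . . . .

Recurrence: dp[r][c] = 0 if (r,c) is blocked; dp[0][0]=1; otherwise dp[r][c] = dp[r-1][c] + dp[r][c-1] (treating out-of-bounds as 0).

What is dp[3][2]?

2

r\c   0   1   2   3   4   5   6
  0   1   0   0   0   0   0   0
  1   1   1   1   1   1   1   1
  2   1   0   1   2   3   4   5
  3   1   1   2   4   7  11  16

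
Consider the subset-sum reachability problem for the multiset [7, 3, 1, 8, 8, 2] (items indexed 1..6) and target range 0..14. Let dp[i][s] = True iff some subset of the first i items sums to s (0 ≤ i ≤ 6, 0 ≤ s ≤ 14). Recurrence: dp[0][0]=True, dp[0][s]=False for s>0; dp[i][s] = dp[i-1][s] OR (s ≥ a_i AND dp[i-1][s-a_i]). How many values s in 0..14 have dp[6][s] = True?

15

i\s   0   1   2   3   4   5   6   7   8   9  10  11  12  13  14
  0   T   F   F   F   F   F   F   F   F   F   F   F   F   F   F
  1   T   F   F   F   F   F   F   T   F   F   F   F   F   F   F
  2   T   F   F   T   F   F   F   T   F   F   T   F   F   F   F
  3   T   T   F   T   T   F   F   T   T   F   T   T   F   F   F
  4   T   T   F   T   T   F   F   T   T   T   T   T   T   F   F
  5   T   T   F   T   T   F   F   T   T   T   T   T   T   F   F
  6   T   T   T   T   T   T   T   T   T   T   T   T   T   T   T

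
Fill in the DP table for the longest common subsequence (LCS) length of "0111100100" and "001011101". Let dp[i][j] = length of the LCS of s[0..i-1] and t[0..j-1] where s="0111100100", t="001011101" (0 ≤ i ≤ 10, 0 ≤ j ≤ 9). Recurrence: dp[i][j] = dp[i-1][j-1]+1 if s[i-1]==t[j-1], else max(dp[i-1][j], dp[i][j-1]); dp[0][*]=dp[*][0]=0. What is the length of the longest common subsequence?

7

   ''  0  0  1  0  1  1  1  0  1
''  0  0  0  0  0  0  0  0  0  0
 0  0  1  1  1  1  1  1  1  1  1
 1  0  1  1  2  2  2  2  2  2  2
 1  0  1  1  2  2  3  3  3  3  3
 1  0  1  1  2  2  3  4  4  4  4
 1  0  1  1  2  2  3  4  5  5  5
 0  0  1  2  2  3  3  4  5  6  6
 0  0  1  2  2  3  3  4  5  6  6
 1  0  1  2  3  3  4  4  5  6  7
 0  0  1  2  3  4  4  4  5  6  7
 0  0  1  2  3  4  4  4  5  6  7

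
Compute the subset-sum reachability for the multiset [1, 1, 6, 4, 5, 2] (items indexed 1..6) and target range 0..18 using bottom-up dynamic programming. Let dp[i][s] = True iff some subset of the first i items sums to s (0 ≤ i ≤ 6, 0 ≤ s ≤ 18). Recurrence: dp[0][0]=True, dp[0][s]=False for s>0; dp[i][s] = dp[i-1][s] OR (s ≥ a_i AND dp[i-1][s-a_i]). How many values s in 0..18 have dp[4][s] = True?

i\s   0   1   2   3   4   5   6   7   8   9  10  11  12  13  14  15  16  17  18
  0   T   F   F   F   F   F   F   F   F   F   F   F   F   F   F   F   F   F   F
  1   T   T   F   F   F   F   F   F   F   F   F   F   F   F   F   F   F   F   F
  2   T   T   T   F   F   F   F   F   F   F   F   F   F   F   F   F   F   F   F
  3   T   T   T   F   F   F   T   T   T   F   F   F   F   F   F   F   F   F   F
  4   T   T   T   F   T   T   T   T   T   F   T   T   T   F   F   F   F   F   F
  5   T   T   T   F   T   T   T   T   T   T   T   T   T   T   F   T   T   T   F
  6   T   T   T   T   T   T   T   T   T   T   T   T   T   T   T   T   T   T   T

11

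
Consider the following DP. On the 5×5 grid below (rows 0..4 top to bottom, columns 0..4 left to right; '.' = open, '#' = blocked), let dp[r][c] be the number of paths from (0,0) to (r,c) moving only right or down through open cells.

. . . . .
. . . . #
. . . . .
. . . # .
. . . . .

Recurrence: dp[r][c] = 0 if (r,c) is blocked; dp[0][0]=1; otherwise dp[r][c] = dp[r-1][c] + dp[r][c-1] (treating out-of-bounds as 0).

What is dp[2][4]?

10

r\c   0   1   2   3   4
  0   1   1   1   1   1
  1   1   2   3   4   0
  2   1   3   6  10  10
  3   1   4  10   0  10
  4   1   5  15  15  25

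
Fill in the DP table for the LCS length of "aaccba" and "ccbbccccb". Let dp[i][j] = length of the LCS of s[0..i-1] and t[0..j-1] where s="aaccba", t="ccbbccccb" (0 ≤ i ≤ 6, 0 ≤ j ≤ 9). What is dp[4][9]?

   ''  c  c  b  b  c  c  c  c  b
''  0  0  0  0  0  0  0  0  0  0
 a  0  0  0  0  0  0  0  0  0  0
 a  0  0  0  0  0  0  0  0  0  0
 c  0  1  1  1  1  1  1  1  1  1
 c  0  1  2  2  2  2  2  2  2  2
 b  0  1  2  3  3  3  3  3  3  3
 a  0  1  2  3  3  3  3  3  3  3

2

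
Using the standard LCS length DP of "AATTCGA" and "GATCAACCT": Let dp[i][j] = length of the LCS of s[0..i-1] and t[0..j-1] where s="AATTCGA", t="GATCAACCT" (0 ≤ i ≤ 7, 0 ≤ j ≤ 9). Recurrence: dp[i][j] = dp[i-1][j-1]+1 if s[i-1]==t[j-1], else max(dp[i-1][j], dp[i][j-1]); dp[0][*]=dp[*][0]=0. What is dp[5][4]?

3

   ''  G  A  T  C  A  A  C  C  T
''  0  0  0  0  0  0  0  0  0  0
 A  0  0  1  1  1  1  1  1  1  1
 A  0  0  1  1  1  2  2  2  2  2
 T  0  0  1  2  2  2  2  2  2  3
 T  0  0  1  2  2  2  2  2  2  3
 C  0  0  1  2  3  3  3  3  3  3
 G  0  1  1  2  3  3  3  3  3  3
 A  0  1  2  2  3  4  4  4  4  4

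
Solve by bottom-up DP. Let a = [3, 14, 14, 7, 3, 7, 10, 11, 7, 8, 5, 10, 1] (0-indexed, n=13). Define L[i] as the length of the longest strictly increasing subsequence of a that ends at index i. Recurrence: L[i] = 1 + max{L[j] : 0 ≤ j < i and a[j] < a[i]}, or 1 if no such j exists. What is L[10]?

2

   i    0    1    2    3    4    5    6    7    8    9   10   11   12
a[i]    3   14   14    7    3    7   10   11    7    8    5   10    1
L[i]    1    2    2    2    1    2    3    4    2    3    2    4    1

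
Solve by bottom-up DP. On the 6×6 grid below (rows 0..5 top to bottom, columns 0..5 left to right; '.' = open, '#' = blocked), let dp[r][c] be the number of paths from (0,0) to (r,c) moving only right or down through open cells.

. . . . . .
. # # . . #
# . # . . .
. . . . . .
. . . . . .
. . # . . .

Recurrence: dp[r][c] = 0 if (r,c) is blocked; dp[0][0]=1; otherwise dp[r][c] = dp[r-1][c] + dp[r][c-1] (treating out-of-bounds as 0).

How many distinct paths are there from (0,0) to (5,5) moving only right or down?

18

r\c   0   1   2   3   4   5
  0   1   1   1   1   1   1
  1   1   0   0   1   2   0
  2   0   0   0   1   3   3
  3   0   0   0   1   4   7
  4   0   0   0   1   5  12
  5   0   0   0   1   6  18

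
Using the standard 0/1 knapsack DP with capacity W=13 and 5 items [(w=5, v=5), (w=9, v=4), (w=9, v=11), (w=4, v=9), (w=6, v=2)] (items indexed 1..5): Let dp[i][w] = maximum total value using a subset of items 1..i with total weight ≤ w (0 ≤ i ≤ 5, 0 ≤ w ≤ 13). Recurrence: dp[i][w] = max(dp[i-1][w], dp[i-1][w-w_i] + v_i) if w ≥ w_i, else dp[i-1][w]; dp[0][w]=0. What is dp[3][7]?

i\w   0   1   2   3   4   5   6   7   8   9  10  11  12  13
  0   0   0   0   0   0   0   0   0   0   0   0   0   0   0
  1   0   0   0   0   0   5   5   5   5   5   5   5   5   5
  2   0   0   0   0   0   5   5   5   5   5   5   5   5   5
  3   0   0   0   0   0   5   5   5   5  11  11  11  11  11
  4   0   0   0   0   9   9   9   9   9  14  14  14  14  20
  5   0   0   0   0   9   9   9   9   9  14  14  14  14  20

5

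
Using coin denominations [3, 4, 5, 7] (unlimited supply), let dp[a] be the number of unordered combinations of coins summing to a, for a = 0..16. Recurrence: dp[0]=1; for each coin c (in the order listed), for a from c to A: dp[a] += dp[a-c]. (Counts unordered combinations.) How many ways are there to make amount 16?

after  coin     0     1     2     3     4     5     6     7     8     9    10    11    12    13    14    15    16
          3     1     0     0     1     0     0     1     0     0     1     0     0     1     0     0     1     0
          4     1     0     0     1     1     0     1     1     1     1     1     1     2     1     1     2     2
          5     1     0     0     1     1     1     1     1     2     2     2     2     3     3     3     4     4
          7     1     0     0     1     1     1     1     2     2     2     3     3     4     4     5     6     6

6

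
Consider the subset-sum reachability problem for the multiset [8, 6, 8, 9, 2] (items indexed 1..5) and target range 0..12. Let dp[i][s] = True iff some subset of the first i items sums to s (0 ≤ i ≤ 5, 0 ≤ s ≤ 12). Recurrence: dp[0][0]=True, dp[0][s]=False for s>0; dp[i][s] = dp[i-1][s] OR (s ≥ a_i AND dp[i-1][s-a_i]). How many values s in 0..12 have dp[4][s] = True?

4

i\s   0   1   2   3   4   5   6   7   8   9  10  11  12
  0   T   F   F   F   F   F   F   F   F   F   F   F   F
  1   T   F   F   F   F   F   F   F   T   F   F   F   F
  2   T   F   F   F   F   F   T   F   T   F   F   F   F
  3   T   F   F   F   F   F   T   F   T   F   F   F   F
  4   T   F   F   F   F   F   T   F   T   T   F   F   F
  5   T   F   T   F   F   F   T   F   T   T   T   T   F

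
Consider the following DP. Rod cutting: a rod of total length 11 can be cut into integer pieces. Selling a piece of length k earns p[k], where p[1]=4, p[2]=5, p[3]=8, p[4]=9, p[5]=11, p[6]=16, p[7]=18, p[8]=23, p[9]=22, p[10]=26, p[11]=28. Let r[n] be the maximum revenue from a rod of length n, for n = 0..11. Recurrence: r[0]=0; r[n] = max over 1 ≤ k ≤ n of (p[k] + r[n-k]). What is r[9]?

   n    0    1    2    3    4    5    6    7    8    9   10   11
r[n]    0    4    8   12   16   20   24   28   32   36   40   44

36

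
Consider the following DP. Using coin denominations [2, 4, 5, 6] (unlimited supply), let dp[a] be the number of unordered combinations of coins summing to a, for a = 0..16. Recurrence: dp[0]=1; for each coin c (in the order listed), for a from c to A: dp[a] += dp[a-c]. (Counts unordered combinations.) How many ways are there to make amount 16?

after  coin     0     1     2     3     4     5     6     7     8     9    10    11    12    13    14    15    16
          2     1     0     1     0     1     0     1     0     1     0     1     0     1     0     1     0     1
          4     1     0     1     0     2     0     2     0     3     0     3     0     4     0     4     0     5
          5     1     0     1     0     2     1     2     1     3     2     4     2     5     3     6     4     7
          6     1     0     1     0     2     1     3     1     4     2     6     3     8     4    10     6    13

13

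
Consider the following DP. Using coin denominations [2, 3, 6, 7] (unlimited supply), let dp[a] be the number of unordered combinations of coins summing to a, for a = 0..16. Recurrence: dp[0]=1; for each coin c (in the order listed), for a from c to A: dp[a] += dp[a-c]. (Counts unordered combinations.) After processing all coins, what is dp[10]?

4

after  coin     0     1     2     3     4     5     6     7     8     9    10    11    12    13    14    15    16
          2     1     0     1     0     1     0     1     0     1     0     1     0     1     0     1     0     1
          3     1     0     1     1     1     1     2     1     2     2     2     2     3     2     3     3     3
          6     1     0     1     1     1     1     3     1     3     3     3     3     6     3     6     6     6
          7     1     0     1     1     1     1     3     2     3     4     4     4     7     6     8     9    10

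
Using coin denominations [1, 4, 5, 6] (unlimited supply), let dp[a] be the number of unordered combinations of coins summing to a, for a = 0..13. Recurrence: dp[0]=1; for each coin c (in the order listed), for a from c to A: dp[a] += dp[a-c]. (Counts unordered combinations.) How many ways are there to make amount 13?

12

after  coin     0     1     2     3     4     5     6     7     8     9    10    11    12    13
          1     1     1     1     1     1     1     1     1     1     1     1     1     1     1
          4     1     1     1     1     2     2     2     2     3     3     3     3     4     4
          5     1     1     1     1     2     3     3     3     4     5     6     6     7     8
          6     1     1     1     1     2     3     4     4     5     6     8     9    11    12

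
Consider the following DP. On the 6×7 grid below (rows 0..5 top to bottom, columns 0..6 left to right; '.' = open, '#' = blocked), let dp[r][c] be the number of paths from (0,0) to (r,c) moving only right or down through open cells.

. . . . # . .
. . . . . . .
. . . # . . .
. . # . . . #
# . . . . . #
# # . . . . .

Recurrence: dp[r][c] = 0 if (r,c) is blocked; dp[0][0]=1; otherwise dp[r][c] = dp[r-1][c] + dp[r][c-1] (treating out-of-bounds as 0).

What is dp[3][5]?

r\c   0   1   2   3   4   5   6
  0   1   1   1   1   0   0   0
  1   1   2   3   4   4   4   4
  2   1   3   6   0   4   8  12
  3   1   4   0   0   4  12   0
  4   0   4   4   4   8  20   0
  5   0   0   4   8  16  36  36

12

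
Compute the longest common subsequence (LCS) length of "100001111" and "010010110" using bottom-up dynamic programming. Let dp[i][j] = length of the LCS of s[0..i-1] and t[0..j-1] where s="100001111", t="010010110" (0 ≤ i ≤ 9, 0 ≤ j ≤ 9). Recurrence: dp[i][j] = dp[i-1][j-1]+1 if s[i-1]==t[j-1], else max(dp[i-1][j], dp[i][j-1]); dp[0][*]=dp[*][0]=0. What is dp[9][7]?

5

   ''  0  1  0  0  1  0  1  1  0
''  0  0  0  0  0  0  0  0  0  0
 1  0  0  1  1  1  1  1  1  1  1
 0  0  1  1  2  2  2  2  2  2  2
 0  0  1  1  2  3  3  3  3  3  3
 0  0  1  1  2  3  3  4  4  4  4
 0  0  1  1  2  3  3  4  4  4  5
 1  0  1  2  2  3  4  4  5  5  5
 1  0  1  2  2  3  4  4  5  6  6
 1  0  1  2  2  3  4  4  5  6  6
 1  0  1  2  2  3  4  4  5  6  6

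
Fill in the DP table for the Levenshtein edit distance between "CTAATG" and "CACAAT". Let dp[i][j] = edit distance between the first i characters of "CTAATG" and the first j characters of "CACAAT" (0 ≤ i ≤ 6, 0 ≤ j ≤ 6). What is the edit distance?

   ''  C  A  C  A  A  T
''  0  1  2  3  4  5  6
 C  1  0  1  2  3  4  5
 T  2  1  1  2  3  4  4
 A  3  2  1  2  2  3  4
 A  4  3  2  2  2  2  3
 T  5  4  3  3  3  3  2
 G  6  5  4  4  4  4  3

3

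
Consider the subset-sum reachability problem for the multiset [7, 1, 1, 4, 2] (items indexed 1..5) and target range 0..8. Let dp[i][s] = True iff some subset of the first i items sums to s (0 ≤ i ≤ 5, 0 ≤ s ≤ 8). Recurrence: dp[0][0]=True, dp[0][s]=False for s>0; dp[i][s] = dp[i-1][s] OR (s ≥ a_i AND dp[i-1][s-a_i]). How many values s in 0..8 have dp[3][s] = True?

5

i\s   0   1   2   3   4   5   6   7   8
  0   T   F   F   F   F   F   F   F   F
  1   T   F   F   F   F   F   F   T   F
  2   T   T   F   F   F   F   F   T   T
  3   T   T   T   F   F   F   F   T   T
  4   T   T   T   F   T   T   T   T   T
  5   T   T   T   T   T   T   T   T   T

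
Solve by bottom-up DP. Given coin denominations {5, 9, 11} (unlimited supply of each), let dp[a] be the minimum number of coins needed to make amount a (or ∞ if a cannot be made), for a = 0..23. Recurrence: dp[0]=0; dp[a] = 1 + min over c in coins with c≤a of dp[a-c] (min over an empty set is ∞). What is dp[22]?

2

 a  0  1  2  3  4  5  6  7  8  9 10 11 12 13 14 15 16 17 18 19 20 21 22 23
dp  0  -  -  -  -  1  -  -  -  1  2  1  -  -  2  3  2  -  2  3  2  3  2  3
(- denotes ∞ / unreachable)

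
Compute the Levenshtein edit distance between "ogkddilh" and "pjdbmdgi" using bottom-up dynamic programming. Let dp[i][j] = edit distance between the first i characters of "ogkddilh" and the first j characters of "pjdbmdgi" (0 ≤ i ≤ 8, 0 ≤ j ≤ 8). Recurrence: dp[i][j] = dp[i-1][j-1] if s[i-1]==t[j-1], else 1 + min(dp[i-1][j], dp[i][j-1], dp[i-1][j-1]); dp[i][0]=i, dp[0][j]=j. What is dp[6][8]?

   ''  p  j  d  b  m  d  g  i
''  0  1  2  3  4  5  6  7  8
 o  1  1  2  3  4  5  6  7  8
 g  2  2  2  3  4  5  6  6  7
 k  3  3  3  3  4  5  6  7  7
 d  4  4  4  3  4  5  5  6  7
 d  5  5  5  4  4  5  5  6  7
 i  6  6  6  5  5  5  6  6  6
 l  7  7  7  6  6  6  6  7  7
 h  8  8  8  7  7  7  7  7  8

6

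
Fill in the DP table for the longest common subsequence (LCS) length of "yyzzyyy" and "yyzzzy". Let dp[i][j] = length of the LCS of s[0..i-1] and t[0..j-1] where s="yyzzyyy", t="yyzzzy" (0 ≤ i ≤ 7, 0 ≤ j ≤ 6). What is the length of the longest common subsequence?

   ''  y  y  z  z  z  y
''  0  0  0  0  0  0  0
 y  0  1  1  1  1  1  1
 y  0  1  2  2  2  2  2
 z  0  1  2  3  3  3  3
 z  0  1  2  3  4  4  4
 y  0  1  2  3  4  4  5
 y  0  1  2  3  4  4  5
 y  0  1  2  3  4  4  5

5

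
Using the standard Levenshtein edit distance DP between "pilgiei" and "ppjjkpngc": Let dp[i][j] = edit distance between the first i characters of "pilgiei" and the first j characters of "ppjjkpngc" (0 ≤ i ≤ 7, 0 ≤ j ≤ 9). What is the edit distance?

8

   ''  p  p  j  j  k  p  n  g  c
''  0  1  2  3  4  5  6  7  8  9
 p  1  0  1  2  3  4  5  6  7  8
 i  2  1  1  2  3  4  5  6  7  8
 l  3  2  2  2  3  4  5  6  7  8
 g  4  3  3  3  3  4  5  6  6  7
 i  5  4  4  4  4  4  5  6  7  7
 e  6  5  5  5  5  5  5  6  7  8
 i  7  6  6  6  6  6  6  6  7  8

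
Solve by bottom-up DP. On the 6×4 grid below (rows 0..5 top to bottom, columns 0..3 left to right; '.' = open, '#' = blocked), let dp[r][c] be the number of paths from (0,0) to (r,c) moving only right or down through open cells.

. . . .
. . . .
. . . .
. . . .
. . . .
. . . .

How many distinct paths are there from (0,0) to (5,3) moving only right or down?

56

r\c   0   1   2   3
  0   1   1   1   1
  1   1   2   3   4
  2   1   3   6  10
  3   1   4  10  20
  4   1   5  15  35
  5   1   6  21  56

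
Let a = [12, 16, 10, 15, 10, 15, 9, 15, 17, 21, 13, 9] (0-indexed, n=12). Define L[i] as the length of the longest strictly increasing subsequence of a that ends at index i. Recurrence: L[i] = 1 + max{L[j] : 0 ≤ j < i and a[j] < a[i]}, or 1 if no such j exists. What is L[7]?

   i    0    1    2    3    4    5    6    7    8    9   10   11
a[i]   12   16   10   15   10   15    9   15   17   21   13    9
L[i]    1    2    1    2    1    2    1    2    3    4    2    1

2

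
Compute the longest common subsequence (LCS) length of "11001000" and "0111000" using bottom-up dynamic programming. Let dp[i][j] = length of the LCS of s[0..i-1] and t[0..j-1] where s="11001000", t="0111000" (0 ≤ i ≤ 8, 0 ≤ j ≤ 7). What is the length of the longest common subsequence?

6

   ''  0  1  1  1  0  0  0
''  0  0  0  0  0  0  0  0
 1  0  0  1  1  1  1  1  1
 1  0  0  1  2  2  2  2  2
 0  0  1  1  2  2  3  3  3
 0  0  1  1  2  2  3  4  4
 1  0  1  2  2  3  3  4  4
 0  0  1  2  2  3  4  4  5
 0  0  1  2  2  3  4  5  5
 0  0  1  2  2  3  4  5  6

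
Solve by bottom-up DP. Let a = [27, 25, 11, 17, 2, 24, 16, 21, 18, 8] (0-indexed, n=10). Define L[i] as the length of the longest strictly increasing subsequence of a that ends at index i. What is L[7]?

3

   i    0    1    2    3    4    5    6    7    8    9
a[i]   27   25   11   17    2   24   16   21   18    8
L[i]    1    1    1    2    1    3    2    3    3    2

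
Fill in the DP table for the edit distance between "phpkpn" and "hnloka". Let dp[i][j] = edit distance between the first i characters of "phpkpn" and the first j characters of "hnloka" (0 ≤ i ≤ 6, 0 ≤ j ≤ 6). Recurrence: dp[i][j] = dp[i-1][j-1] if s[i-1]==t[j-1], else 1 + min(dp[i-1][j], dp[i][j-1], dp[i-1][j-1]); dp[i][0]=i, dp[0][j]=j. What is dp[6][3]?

   ''  h  n  l  o  k  a
''  0  1  2  3  4  5  6
 p  1  1  2  3  4  5  6
 h  2  1  2  3  4  5  6
 p  3  2  2  3  4  5  6
 k  4  3  3  3  4  4  5
 p  5  4  4  4  4  5  5
 n  6  5  4  5  5  5  6

5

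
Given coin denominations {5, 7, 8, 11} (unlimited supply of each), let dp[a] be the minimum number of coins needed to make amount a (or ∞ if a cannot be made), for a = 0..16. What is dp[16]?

2

 a  0  1  2  3  4  5  6  7  8  9 10 11 12 13 14 15 16
dp  0  -  -  -  -  1  -  1  1  -  2  1  2  2  2  2  2
(- denotes ∞ / unreachable)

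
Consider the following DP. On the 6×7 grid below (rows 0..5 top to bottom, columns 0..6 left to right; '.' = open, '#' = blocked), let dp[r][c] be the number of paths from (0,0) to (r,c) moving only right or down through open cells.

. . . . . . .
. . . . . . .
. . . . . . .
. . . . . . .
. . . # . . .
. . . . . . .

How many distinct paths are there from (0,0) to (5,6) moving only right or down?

322

r\c   0   1   2   3   4   5   6
  0   1   1   1   1   1   1   1
  1   1   2   3   4   5   6   7
  2   1   3   6  10  15  21  28
  3   1   4  10  20  35  56  84
  4   1   5  15   0  35  91 175
  5   1   6  21  21  56 147 322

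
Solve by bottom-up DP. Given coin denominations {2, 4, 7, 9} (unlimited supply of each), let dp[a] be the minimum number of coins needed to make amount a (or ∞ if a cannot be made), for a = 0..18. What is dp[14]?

2

 a  0  1  2  3  4  5  6  7  8  9 10 11 12 13 14 15 16 17 18
dp  0  -  1  -  1  -  2  1  2  1  3  2  3  2  2  3  2  3  2
(- denotes ∞ / unreachable)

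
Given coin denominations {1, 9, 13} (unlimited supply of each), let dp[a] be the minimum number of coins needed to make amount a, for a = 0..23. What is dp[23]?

3

 a  0  1  2  3  4  5  6  7  8  9 10 11 12 13 14 15 16 17 18 19 20 21 22 23
dp  0  1  2  3  4  5  6  7  8  1  2  3  4  1  2  3  4  5  2  3  4  5  2  3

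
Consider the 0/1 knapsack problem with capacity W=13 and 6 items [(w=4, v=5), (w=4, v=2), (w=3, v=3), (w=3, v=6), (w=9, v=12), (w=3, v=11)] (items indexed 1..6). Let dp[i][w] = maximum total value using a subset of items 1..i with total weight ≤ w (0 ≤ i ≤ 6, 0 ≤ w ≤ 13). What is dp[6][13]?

25

i\w   0   1   2   3   4   5   6   7   8   9  10  11  12  13
  0   0   0   0   0   0   0   0   0   0   0   0   0   0   0
  1   0   0   0   0   5   5   5   5   5   5   5   5   5   5
  2   0   0   0   0   5   5   5   5   7   7   7   7   7   7
  3   0   0   0   3   5   5   5   8   8   8   8  10  10  10
  4   0   0   0   6   6   6   9  11  11  11  14  14  14  14
  5   0   0   0   6   6   6   9  11  11  12  14  14  18  18
  6   0   0   0  11  11  11  17  17  17  20  22  22  23  25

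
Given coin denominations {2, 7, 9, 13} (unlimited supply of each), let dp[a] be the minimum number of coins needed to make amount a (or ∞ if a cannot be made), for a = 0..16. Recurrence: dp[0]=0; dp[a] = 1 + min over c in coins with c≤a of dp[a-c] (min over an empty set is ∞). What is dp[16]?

 a  0  1  2  3  4  5  6  7  8  9 10 11 12 13 14 15 16
dp  0  -  1  -  2  -  3  1  4  1  5  2  6  1  2  2  2
(- denotes ∞ / unreachable)

2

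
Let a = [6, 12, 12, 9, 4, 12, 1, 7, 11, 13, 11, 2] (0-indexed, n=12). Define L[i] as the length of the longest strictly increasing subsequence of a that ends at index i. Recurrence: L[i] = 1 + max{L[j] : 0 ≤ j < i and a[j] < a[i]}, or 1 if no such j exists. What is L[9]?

4

   i    0    1    2    3    4    5    6    7    8    9   10   11
a[i]    6   12   12    9    4   12    1    7   11   13   11    2
L[i]    1    2    2    2    1    3    1    2    3    4    3    2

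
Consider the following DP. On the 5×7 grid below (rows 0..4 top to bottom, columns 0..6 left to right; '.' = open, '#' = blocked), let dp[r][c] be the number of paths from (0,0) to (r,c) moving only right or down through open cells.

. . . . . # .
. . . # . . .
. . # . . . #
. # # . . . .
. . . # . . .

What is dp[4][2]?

r\c   0   1   2   3   4   5   6
  0   1   1   1   1   1   0   0
  1   1   2   3   0   1   1   1
  2   1   3   0   0   1   2   0
  3   1   0   0   0   1   3   3
  4   1   1   1   0   1   4   7

1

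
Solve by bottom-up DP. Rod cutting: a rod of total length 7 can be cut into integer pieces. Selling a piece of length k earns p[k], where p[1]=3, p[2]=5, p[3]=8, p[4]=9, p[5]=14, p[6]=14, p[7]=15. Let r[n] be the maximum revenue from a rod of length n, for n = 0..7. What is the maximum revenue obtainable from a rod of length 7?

21

   n    0    1    2    3    4    5    6    7
r[n]    0    3    6    9   12   15   18   21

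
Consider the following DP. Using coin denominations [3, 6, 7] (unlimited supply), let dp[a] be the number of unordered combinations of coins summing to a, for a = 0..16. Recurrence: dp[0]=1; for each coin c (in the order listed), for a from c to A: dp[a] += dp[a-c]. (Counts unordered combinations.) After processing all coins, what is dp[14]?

after  coin     0     1     2     3     4     5     6     7     8     9    10    11    12    13    14    15    16
          3     1     0     0     1     0     0     1     0     0     1     0     0     1     0     0     1     0
          6     1     0     0     1     0     0     2     0     0     2     0     0     3     0     0     3     0
          7     1     0     0     1     0     0     2     1     0     2     1     0     3     2     1     3     2

1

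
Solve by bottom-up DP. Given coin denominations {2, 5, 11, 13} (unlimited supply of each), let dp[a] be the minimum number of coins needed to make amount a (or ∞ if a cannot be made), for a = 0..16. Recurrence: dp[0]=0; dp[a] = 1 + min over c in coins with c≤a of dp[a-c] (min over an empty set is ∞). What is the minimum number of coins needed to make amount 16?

2

 a  0  1  2  3  4  5  6  7  8  9 10 11 12 13 14 15 16
dp  0  -  1  -  2  1  3  2  4  3  2  1  3  1  4  2  2
(- denotes ∞ / unreachable)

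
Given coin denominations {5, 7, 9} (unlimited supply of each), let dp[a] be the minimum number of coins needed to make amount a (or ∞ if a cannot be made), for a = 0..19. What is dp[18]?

 a  0  1  2  3  4  5  6  7  8  9 10 11 12 13 14 15 16 17 18 19
dp  0  -  -  -  -  1  -  1  -  1  2  -  2  -  2  3  2  3  2  3
(- denotes ∞ / unreachable)

2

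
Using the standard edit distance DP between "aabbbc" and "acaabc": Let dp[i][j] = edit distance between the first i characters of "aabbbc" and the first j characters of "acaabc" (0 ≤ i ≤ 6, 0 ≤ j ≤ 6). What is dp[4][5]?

   ''  a  c  a  a  b  c
''  0  1  2  3  4  5  6
 a  1  0  1  2  3  4  5
 a  2  1  1  1  2  3  4
 b  3  2  2  2  2  2  3
 b  4  3  3  3  3  2  3
 b  5  4  4  4  4  3  3
 c  6  5  4  5  5  4  3

2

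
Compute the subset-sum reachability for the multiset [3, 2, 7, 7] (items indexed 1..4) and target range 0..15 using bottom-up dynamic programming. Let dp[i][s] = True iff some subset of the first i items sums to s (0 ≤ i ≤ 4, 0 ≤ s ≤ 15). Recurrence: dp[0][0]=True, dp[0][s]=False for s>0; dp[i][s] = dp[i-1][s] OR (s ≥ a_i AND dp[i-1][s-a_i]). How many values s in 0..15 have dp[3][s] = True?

8

i\s   0   1   2   3   4   5   6   7   8   9  10  11  12  13  14  15
  0   T   F   F   F   F   F   F   F   F   F   F   F   F   F   F   F
  1   T   F   F   T   F   F   F   F   F   F   F   F   F   F   F   F
  2   T   F   T   T   F   T   F   F   F   F   F   F   F   F   F   F
  3   T   F   T   T   F   T   F   T   F   T   T   F   T   F   F   F
  4   T   F   T   T   F   T   F   T   F   T   T   F   T   F   T   F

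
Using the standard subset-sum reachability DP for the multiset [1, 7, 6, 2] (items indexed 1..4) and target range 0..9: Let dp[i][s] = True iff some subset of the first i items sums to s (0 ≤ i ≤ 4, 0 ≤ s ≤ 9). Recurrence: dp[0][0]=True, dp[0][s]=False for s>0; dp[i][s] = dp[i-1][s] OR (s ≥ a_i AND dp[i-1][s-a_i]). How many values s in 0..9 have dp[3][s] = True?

i\s   0   1   2   3   4   5   6   7   8   9
  0   T   F   F   F   F   F   F   F   F   F
  1   T   T   F   F   F   F   F   F   F   F
  2   T   T   F   F   F   F   F   T   T   F
  3   T   T   F   F   F   F   T   T   T   F
  4   T   T   T   T   F   F   T   T   T   T

5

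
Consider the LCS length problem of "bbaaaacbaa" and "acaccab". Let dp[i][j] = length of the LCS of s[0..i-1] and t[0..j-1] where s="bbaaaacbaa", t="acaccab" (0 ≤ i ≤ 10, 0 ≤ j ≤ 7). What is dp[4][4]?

2

   ''  a  c  a  c  c  a  b
''  0  0  0  0  0  0  0  0
 b  0  0  0  0  0  0  0  1
 b  0  0  0  0  0  0  0  1
 a  0  1  1  1  1  1  1  1
 a  0  1  1  2  2  2  2  2
 a  0  1  1  2  2  2  3  3
 a  0  1  1  2  2  2  3  3
 c  0  1  2  2  3  3  3  3
 b  0  1  2  2  3  3  3  4
 a  0  1  2  3  3  3  4  4
 a  0  1  2  3  3  3  4  4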